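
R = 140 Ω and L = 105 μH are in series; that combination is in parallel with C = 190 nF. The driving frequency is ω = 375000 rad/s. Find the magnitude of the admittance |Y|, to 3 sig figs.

X_L = ωL = 39.4 Ω
X_C = 1/(ωC) = 14.0 Ω
Branch 1 (R+jX_L): Z₁ = 140 + j39.4 Ω, |Z₁| = 145 Ω
Branch 2 (−jX_C): Z₂ = −j14.0 Ω
Parallel: Z = Z₁Z₂/(Z₁+Z₂), |Z| = 14.3 Ω, ∠Z = -84.6°
|Y| = 1/|Z| = 69.7 mS

69.7 mS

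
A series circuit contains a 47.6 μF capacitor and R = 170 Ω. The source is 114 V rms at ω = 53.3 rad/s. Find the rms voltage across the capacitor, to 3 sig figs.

X_C = 1/(ωC) = 394 Ω
Z = 170 − j394 Ω
|Z| = √(170² + 394²) = 429 Ω
I = V/|Z| = 266 mA
V_C = I·|Z_C| = 0.266 × 394 = 105 V

105 V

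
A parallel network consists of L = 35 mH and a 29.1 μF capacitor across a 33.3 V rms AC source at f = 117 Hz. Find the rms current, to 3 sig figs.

582 mA

ω = 2πf = 735.1 rad/s
X_L = ωL = 25.7 Ω
X_C = 1/(ωC) = 46.7 Ω
Parallel: admittances add. Y = 1/(jωL) + jωC
Y = (0 − j0.0175) S
|Y| = 0.0175 S → |Z| = 1/|Y| = 57.2 Ω, ∠Z = −∠Y = 90.0°
I = V/|Z| = 33.3/57.2 = 582 mA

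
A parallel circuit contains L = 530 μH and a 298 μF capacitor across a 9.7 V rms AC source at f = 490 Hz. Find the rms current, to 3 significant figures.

ω = 2πf = 3079 rad/s
X_L = ωL = 1.63 Ω
X_C = 1/(ωC) = 1.09 Ω
Parallel: admittances add. Y = 1/(jωL) + jωC
Y = (0 + j0.305) S
|Y| = 0.305 S → |Z| = 1/|Y| = 3.28 Ω, ∠Z = −∠Y = -90.0°
I = V/|Z| = 9.7/3.28 = 2.95 A

2.95 A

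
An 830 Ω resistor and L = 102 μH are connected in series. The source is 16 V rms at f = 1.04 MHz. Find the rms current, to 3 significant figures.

ω = 2πf = 6.535e+06 rad/s
X_L = ωL = 667 Ω
Z = 830 + j667 Ω
|Z| = √(830² + 667²) = 1060 Ω
I = V/|Z| = 16/1060 = 15.0 mA

15.0 mA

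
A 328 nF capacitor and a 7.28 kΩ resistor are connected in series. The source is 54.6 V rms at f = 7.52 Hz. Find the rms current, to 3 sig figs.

841 μA

ω = 2πf = 47.25 rad/s
X_C = 1/(ωC) = 64500 Ω
Z = 7280 − j64500 Ω
|Z| = √(7280² + 64500²) = 64900 Ω
I = V/|Z| = 54.6/64900 = 841 μA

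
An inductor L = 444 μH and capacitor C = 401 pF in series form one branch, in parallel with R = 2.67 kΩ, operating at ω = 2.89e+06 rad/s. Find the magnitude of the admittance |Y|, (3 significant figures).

2.41 mS

X_L = ωL = 1280 Ω
X_C = 1/(ωC) = 863 Ω
Branch 1: Z₁ = R = 2670 Ω
Branch 2 (series LC): Z₂ = j(X_L − X_C) = j420 Ω
Parallel: Z = Z₁Z₂/(Z₁+Z₂), |Z| = 415 Ω, ∠Z = 81.1°
|Y| = 1/|Z| = 2.41 mS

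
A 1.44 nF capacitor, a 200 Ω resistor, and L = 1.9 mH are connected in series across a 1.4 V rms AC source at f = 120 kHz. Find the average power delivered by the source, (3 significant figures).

1.30 mW

ω = 2πf = 754000 rad/s
X_L = ωL = 1430 Ω
X_C = 1/(ωC) = 921 Ω
Net reactance X = X_L − X_C = 512 Ω
Z = 200 + j512 Ω
|Z| = √(200² + 512²) = 549 Ω
∠Z = arctan(512/200) = 68.6°
I = V/|Z| = 2.55 mA
P = VI cos φ = 1.4 × 0.00255 × cos(68.6°) = 1.30 mW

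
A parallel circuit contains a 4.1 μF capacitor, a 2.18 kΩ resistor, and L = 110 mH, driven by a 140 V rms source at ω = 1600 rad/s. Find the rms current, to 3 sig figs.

X_L = ωL = 176 Ω
X_C = 1/(ωC) = 152 Ω
Parallel: admittances add. Y = 1/R + 1/(jωL) + jωC
Y = (0.000459 + j0.000878) S
|Y| = 0.000991 S → |Z| = 1/|Y| = 1010 Ω, ∠Z = −∠Y = -62.4°
I = V/|Z| = 140/1010 = 139 mA

139 mA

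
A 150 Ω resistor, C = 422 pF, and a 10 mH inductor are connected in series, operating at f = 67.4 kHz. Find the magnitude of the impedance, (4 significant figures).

1369 Ω

ω = 2πf = 423500 rad/s
X_L = ωL = 4235 Ω
X_C = 1/(ωC) = 5596 Ω
Net reactance X = X_L − X_C = -1361 Ω
Z = 150.0 − j1361 Ω
|Z| = √(150.0² + 1361²) = 1369 Ω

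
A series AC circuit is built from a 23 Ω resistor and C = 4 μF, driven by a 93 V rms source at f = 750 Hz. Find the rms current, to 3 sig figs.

1.61 A

ω = 2πf = 4712 rad/s
X_C = 1/(ωC) = 53.1 Ω
Z = 23.0 − j53.1 Ω
|Z| = √(23.0² + 53.1²) = 57.8 Ω
I = V/|Z| = 93/57.8 = 1.61 A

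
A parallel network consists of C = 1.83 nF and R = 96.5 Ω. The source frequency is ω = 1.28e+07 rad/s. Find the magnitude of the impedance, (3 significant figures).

39.0 Ω

X_C = 1/(ωC) = 42.7 Ω
Parallel: admittances add. Y = 1/R + jωC
Y = (0.0104 + j0.0234) S
|Y| = 0.0256 S → |Z| = 1/|Y| = 39.0 Ω, ∠Z = −∠Y = -66.1°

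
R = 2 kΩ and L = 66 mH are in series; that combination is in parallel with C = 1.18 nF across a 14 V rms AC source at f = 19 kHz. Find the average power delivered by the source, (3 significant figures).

5.93 mW

ω = 2πf = 119400 rad/s
X_L = ωL = 7880 Ω
X_C = 1/(ωC) = 7100 Ω
Branch 1 (R+jX_L): Z₁ = 2000 + j7880 Ω, |Z₁| = 8130 Ω
Branch 2 (−jX_C): Z₂ = −j7100 Ω
Parallel: Z = Z₁Z₂/(Z₁+Z₂), |Z| = 26900 Ω, ∠Z = -35.6°
I = V/|Z| = 521 μA
P = VI cos φ = 14 × 0.000521 × cos(-35.6°) = 5.93 mW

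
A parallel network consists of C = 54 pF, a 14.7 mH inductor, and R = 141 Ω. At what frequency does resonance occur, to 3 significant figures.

179 kHz

ω₀ = 1/√(LC) = 1/√(0.0147 × 5.4e-11) = 1.122e+06 rad/s
f₀ = ω₀/(2π) = 179 kHz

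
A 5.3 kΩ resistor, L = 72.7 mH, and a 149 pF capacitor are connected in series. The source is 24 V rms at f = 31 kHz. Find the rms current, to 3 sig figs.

1.14 mA

ω = 2πf = 194800 rad/s
X_L = ωL = 14200 Ω
X_C = 1/(ωC) = 34500 Ω
Net reactance X = X_L − X_C = -20300 Ω
Z = 5300 − j20300 Ω
|Z| = √(5300² + 20300²) = 21000 Ω
I = V/|Z| = 24/21000 = 1.14 mA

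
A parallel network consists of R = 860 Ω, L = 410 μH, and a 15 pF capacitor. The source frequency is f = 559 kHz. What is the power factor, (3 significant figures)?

ω = 2πf = 3.512e+06 rad/s
X_L = ωL = 1440 Ω
X_C = 1/(ωC) = 19000 Ω
Parallel: admittances add. Y = 1/R + 1/(jωL) + jωC
Y = (0.00116 − j0.000642) S
|Y| = 0.00133 S → |Z| = 1/|Y| = 753 Ω, ∠Z = −∠Y = 28.9°
cos φ = cos(28.9°) = 0.876

0.876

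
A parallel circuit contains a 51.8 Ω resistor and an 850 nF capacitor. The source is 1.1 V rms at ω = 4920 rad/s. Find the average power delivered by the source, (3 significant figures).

23.4 mW

X_C = 1/(ωC) = 239 Ω
Parallel: admittances add. Y = 1/R + jωC
Y = (0.0193 + j0.00418) S
|Y| = 0.0198 S → |Z| = 1/|Y| = 50.6 Ω, ∠Z = −∠Y = -12.2°
I = V/|Z| = 21.7 mA
P = VI cos φ = 1.1 × 0.0217 × cos(-12.2°) = 23.4 mW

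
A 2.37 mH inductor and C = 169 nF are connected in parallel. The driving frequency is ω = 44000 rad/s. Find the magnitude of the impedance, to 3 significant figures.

464 Ω

X_L = ωL = 104 Ω
X_C = 1/(ωC) = 134 Ω
Parallel: admittances add. Y = 1/(jωL) + jωC
Y = (0 − j0.00215) S
|Y| = 0.00215 S → |Z| = 1/|Y| = 464 Ω, ∠Z = −∠Y = 90.0°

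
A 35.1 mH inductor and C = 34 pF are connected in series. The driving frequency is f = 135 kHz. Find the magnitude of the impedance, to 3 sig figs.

4900 Ω

ω = 2πf = 848200 rad/s
X_L = ωL = 29800 Ω
X_C = 1/(ωC) = 34700 Ω
Net reactance X = X_L − X_C = -4900 Ω
Z = − j4900 Ω
|Z| = √(0² + 4900²) = 4900 Ω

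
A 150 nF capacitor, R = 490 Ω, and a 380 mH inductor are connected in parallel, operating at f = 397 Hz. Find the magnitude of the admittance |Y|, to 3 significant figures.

2.15 mS

ω = 2πf = 2494 rad/s
X_L = ωL = 948 Ω
X_C = 1/(ωC) = 2670 Ω
Parallel: admittances add. Y = 1/R + 1/(jωL) + jωC
Y = (0.00204 − j0.000681) S
|Y| = 0.00215 S → |Z| = 1/|Y| = 465 Ω, ∠Z = −∠Y = 18.4°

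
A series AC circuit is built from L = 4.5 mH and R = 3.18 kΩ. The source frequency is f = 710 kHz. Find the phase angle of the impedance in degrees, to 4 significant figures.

ω = 2πf = 4.461e+06 rad/s
X_L = ωL = 20070 Ω
Z = 3180 + j20070 Ω
|Z| = √(3180² + 20070²) = 20330 Ω
∠Z = arctan(20070/3180) = 81.00°

81.00°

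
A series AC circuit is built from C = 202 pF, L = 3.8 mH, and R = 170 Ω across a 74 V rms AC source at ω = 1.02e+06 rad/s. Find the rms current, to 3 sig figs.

X_L = ωL = 3880 Ω
X_C = 1/(ωC) = 4850 Ω
Net reactance X = X_L − X_C = -977 Ω
Z = 170 − j977 Ω
|Z| = √(170² + 977²) = 992 Ω
I = V/|Z| = 74/992 = 74.6 mA

74.6 mA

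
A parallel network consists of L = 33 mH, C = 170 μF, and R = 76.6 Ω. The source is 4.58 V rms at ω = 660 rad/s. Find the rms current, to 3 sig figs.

309 mA

X_L = ωL = 21.8 Ω
X_C = 1/(ωC) = 8.91 Ω
Parallel: admittances add. Y = 1/R + 1/(jωL) + jωC
Y = (0.0131 + j0.0663) S
|Y| = 0.0676 S → |Z| = 1/|Y| = 14.8 Ω, ∠Z = −∠Y = -78.9°
I = V/|Z| = 4.58/14.8 = 309 mA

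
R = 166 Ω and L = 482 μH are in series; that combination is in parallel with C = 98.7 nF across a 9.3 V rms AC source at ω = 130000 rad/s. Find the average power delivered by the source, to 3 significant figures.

456 mW

X_L = ωL = 62.7 Ω
X_C = 1/(ωC) = 77.9 Ω
Branch 1 (R+jX_L): Z₁ = 166 + j62.7 Ω, |Z₁| = 177 Ω
Branch 2 (−jX_C): Z₂ = −j77.9 Ω
Parallel: Z = Z₁Z₂/(Z₁+Z₂), |Z| = 83.0 Ω, ∠Z = -64.1°
I = V/|Z| = 112 mA
P = VI cos φ = 9.3 × 0.112 × cos(-64.1°) = 456 mW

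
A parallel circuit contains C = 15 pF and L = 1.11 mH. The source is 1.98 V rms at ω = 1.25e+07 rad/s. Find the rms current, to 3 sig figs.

229 μA

X_L = ωL = 13900 Ω
X_C = 1/(ωC) = 5330 Ω
Parallel: admittances add. Y = 1/(jωL) + jωC
Y = (0 + j0.000115) S
|Y| = 0.000115 S → |Z| = 1/|Y| = 8660 Ω, ∠Z = −∠Y = -90.0°
I = V/|Z| = 1.98/8660 = 229 μA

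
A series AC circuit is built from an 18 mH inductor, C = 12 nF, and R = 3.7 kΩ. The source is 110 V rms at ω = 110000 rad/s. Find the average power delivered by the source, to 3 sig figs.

X_L = ωL = 1980 Ω
X_C = 1/(ωC) = 758 Ω
Net reactance X = X_L − X_C = 1220 Ω
Z = 3700 + j1220 Ω
|Z| = √(3700² + 1220²) = 3900 Ω
∠Z = arctan(1220/3700) = 18.3°
I = V/|Z| = 28.2 mA
P = VI cos φ = 110 × 0.0282 × cos(18.3°) = 2.95 W

2.95 W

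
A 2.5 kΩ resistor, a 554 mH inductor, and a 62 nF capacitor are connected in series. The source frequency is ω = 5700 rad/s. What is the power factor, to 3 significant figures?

0.991

X_L = ωL = 3160 Ω
X_C = 1/(ωC) = 2830 Ω
Net reactance X = X_L − X_C = 328 Ω
Z = 2500 + j328 Ω
|Z| = √(2500² + 328²) = 2520 Ω
∠Z = arctan(328/2500) = 7.48°
cos φ = cos(7.48°) = 0.991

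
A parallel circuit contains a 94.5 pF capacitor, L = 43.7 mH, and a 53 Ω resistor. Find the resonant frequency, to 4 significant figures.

ω₀ = 1/√(LC) = 1/√(0.0437 × 9.45e-11) = 492100 rad/s
f₀ = ω₀/(2π) = 78.32 kHz

78.32 kHz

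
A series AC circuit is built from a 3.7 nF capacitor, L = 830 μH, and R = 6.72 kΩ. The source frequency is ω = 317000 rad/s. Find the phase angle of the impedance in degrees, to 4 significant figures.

-5.013°

X_L = ωL = 263.1 Ω
X_C = 1/(ωC) = 852.6 Ω
Net reactance X = X_L − X_C = -589.5 Ω
Z = 6720 − j589.5 Ω
|Z| = √(6720² + 589.5²) = 6746 Ω
∠Z = arctan(-589.5/6720) = -5.013°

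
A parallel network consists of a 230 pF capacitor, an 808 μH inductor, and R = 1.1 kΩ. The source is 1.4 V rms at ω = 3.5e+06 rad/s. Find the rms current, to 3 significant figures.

X_L = ωL = 2830 Ω
X_C = 1/(ωC) = 1240 Ω
Parallel: admittances add. Y = 1/R + 1/(jωL) + jωC
Y = (0.000909 + j0.000451) S
|Y| = 0.00101 S → |Z| = 1/|Y| = 985 Ω, ∠Z = −∠Y = -26.4°
I = V/|Z| = 1.4/985 = 1.42 mA

1.42 mA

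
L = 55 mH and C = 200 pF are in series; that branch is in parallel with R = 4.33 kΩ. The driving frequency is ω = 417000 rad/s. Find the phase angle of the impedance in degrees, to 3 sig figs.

21.6°

X_L = ωL = 22900 Ω
X_C = 1/(ωC) = 12000 Ω
Branch 1: Z₁ = R = 4330 Ω
Branch 2 (series LC): Z₂ = j(X_L − X_C) = j10900 Ω
Parallel: Z = Z₁Z₂/(Z₁+Z₂), |Z| = 4030 Ω, ∠Z = 21.6°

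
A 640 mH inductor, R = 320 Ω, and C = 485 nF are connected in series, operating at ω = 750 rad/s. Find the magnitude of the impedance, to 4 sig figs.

X_L = ωL = 480.0 Ω
X_C = 1/(ωC) = 2749 Ω
Net reactance X = X_L − X_C = -2269 Ω
Z = 320.0 − j2269 Ω
|Z| = √(320.0² + 2269²) = 2292 Ω

2292 Ω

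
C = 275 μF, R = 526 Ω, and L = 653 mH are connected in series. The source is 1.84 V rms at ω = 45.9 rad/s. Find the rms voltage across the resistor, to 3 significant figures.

1.83 V

X_L = ωL = 30.0 Ω
X_C = 1/(ωC) = 79.2 Ω
Net reactance X = X_L − X_C = -49.3 Ω
Z = 526 − j49.3 Ω
|Z| = √(526² + 49.3²) = 528 Ω
I = V/|Z| = 3.48 mA
V_R = I·|Z_R| = 0.00348 × 526 = 1.83 V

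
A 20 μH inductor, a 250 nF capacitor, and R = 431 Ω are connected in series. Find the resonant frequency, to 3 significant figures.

71.2 kHz

ω₀ = 1/√(LC) = 1/√(2e-05 × 2.5e-07) = 447200 rad/s
f₀ = ω₀/(2π) = 71.2 kHz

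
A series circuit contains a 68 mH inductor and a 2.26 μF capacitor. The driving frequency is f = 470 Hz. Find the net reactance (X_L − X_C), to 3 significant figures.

51.0 Ω

ω = 2πf = 2953 rad/s
X_L = ωL = 201 Ω
X_C = 1/(ωC) = 150 Ω
X = 201 − 150 = 51.0 Ω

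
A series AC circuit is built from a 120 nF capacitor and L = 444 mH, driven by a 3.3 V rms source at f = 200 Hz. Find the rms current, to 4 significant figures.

ω = 2πf = 1257 rad/s
X_L = ωL = 557.9 Ω
X_C = 1/(ωC) = 6631 Ω
Net reactance X = X_L − X_C = -6074 Ω
Z = − j6074 Ω
|Z| = √(0² + 6074²) = 6074 Ω
I = V/|Z| = 3.3/6074 = 543.3 μA

543.3 μA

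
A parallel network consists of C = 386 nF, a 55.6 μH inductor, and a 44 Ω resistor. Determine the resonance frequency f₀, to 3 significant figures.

ω₀ = 1/√(LC) = 1/√(5.56e-05 × 3.86e-07) = 215900 rad/s
f₀ = ω₀/(2π) = 34.4 kHz

34.4 kHz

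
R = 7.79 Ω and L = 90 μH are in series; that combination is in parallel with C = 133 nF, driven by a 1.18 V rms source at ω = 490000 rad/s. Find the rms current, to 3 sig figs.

X_L = ωL = 44.1 Ω
X_C = 1/(ωC) = 15.3 Ω
Branch 1 (R+jX_L): Z₁ = 7.79 + j44.1 Ω, |Z₁| = 44.8 Ω
Branch 2 (−jX_C): Z₂ = −j15.3 Ω
Parallel: Z = Z₁Z₂/(Z₁+Z₂), |Z| = 23.1 Ω, ∠Z = -84.9°
I = V/|Z| = 1.18/23.1 = 51.2 mA

51.2 mA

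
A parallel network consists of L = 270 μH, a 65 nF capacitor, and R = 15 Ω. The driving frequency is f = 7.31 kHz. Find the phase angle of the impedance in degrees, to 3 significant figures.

49.4°

ω = 2πf = 45930 rad/s
X_L = ωL = 12.4 Ω
X_C = 1/(ωC) = 335 Ω
Parallel: admittances add. Y = 1/R + 1/(jωL) + jωC
Y = (0.0667 − j0.0777) S
|Y| = 0.102 S → |Z| = 1/|Y| = 9.77 Ω, ∠Z = −∠Y = 49.4°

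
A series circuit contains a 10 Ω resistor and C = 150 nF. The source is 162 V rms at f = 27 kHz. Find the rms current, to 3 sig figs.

ω = 2πf = 169600 rad/s
X_C = 1/(ωC) = 39.3 Ω
Z = 10.0 − j39.3 Ω
|Z| = √(10.0² + 39.3²) = 40.5 Ω
I = V/|Z| = 162/40.5 = 4.00 A

4.00 A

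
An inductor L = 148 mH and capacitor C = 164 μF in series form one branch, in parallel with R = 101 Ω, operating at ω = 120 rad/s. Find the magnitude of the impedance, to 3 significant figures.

X_L = ωL = 17.8 Ω
X_C = 1/(ωC) = 50.8 Ω
Branch 1: Z₁ = R = 101 Ω
Branch 2 (series LC): Z₂ = j(X_L − X_C) = −j33.1 Ω
Parallel: Z = Z₁Z₂/(Z₁+Z₂), |Z| = 31.4 Ω, ∠Z = -71.9°

31.4 Ω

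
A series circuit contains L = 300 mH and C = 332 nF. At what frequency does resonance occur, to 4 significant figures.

ω₀ = 1/√(LC) = 1/√(0.3 × 3.32e-07) = 3169 rad/s
f₀ = ω₀/(2π) = 504.3 Hz

504.3 Hz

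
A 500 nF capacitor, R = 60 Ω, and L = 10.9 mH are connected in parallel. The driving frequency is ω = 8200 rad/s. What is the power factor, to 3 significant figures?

0.920

X_L = ωL = 89.4 Ω
X_C = 1/(ωC) = 244 Ω
Parallel: admittances add. Y = 1/R + 1/(jωL) + jωC
Y = (0.0167 − j0.00709) S
|Y| = 0.0181 S → |Z| = 1/|Y| = 55.2 Ω, ∠Z = −∠Y = 23.0°
cos φ = cos(23.0°) = 0.920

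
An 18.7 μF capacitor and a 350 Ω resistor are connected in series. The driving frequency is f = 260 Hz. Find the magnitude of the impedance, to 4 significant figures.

ω = 2πf = 1634 rad/s
X_C = 1/(ωC) = 32.73 Ω
Z = 350.0 − j32.73 Ω
|Z| = √(350.0² + 32.73²) = 351.5 Ω

351.5 Ω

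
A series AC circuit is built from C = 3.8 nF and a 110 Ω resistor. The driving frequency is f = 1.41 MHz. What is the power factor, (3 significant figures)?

0.965

ω = 2πf = 8.859e+06 rad/s
X_C = 1/(ωC) = 29.7 Ω
Z = 110 − j29.7 Ω
|Z| = √(110² + 29.7²) = 114 Ω
∠Z = arctan(-29.7/110) = -15.1°
cos φ = cos(-15.1°) = 0.965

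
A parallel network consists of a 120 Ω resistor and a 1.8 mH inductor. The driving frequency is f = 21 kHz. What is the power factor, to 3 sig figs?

ω = 2πf = 131900 rad/s
X_L = ωL = 238 Ω
Parallel: admittances add. Y = 1/R + 1/(jωL)
Y = (0.00833 − j0.00421) S
|Y| = 0.00934 S → |Z| = 1/|Y| = 107 Ω, ∠Z = −∠Y = 26.8°
cos φ = cos(26.8°) = 0.893

0.893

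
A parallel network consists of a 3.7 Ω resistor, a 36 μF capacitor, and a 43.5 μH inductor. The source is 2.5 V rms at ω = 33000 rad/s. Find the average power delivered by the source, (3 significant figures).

1.69 W

X_L = ωL = 1.44 Ω
X_C = 1/(ωC) = 0.842 Ω
Parallel: admittances add. Y = 1/R + 1/(jωL) + jωC
Y = (0.270 + j0.491) S
|Y| = 0.561 S → |Z| = 1/|Y| = 1.78 Ω, ∠Z = −∠Y = -61.2°
I = V/|Z| = 1.40 A
P = VI cos φ = 2.5 × 1.40 × cos(-61.2°) = 1.69 W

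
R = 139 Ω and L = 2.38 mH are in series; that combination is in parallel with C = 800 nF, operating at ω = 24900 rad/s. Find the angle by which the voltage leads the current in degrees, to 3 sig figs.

X_L = ωL = 59.3 Ω
X_C = 1/(ωC) = 50.2 Ω
Branch 1 (R+jX_L): Z₁ = 139 + j59.3 Ω, |Z₁| = 151 Ω
Branch 2 (−jX_C): Z₂ = −j50.2 Ω
Parallel: Z = Z₁Z₂/(Z₁+Z₂), |Z| = 54.5 Ω, ∠Z = -70.6°

-70.6°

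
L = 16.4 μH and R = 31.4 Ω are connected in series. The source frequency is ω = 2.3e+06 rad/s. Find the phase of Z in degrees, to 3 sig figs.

X_L = ωL = 37.7 Ω
Z = 31.4 + j37.7 Ω
|Z| = √(31.4² + 37.7²) = 49.1 Ω
∠Z = arctan(37.7/31.4) = 50.2°

50.2°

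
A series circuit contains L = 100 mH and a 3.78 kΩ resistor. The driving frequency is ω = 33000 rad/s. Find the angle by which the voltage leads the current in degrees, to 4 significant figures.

41.12°

X_L = ωL = 3300 Ω
Z = 3780 + j3300 Ω
|Z| = √(3780² + 3300²) = 5018 Ω
∠Z = arctan(3300/3780) = 41.12°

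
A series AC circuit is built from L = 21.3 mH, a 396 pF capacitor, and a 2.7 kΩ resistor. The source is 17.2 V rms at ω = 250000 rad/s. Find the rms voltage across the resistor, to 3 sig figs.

8.46 V

X_L = ωL = 5320 Ω
X_C = 1/(ωC) = 10100 Ω
Net reactance X = X_L − X_C = -4780 Ω
Z = 2700 − j4780 Ω
|Z| = √(2700² + 4780²) = 5490 Ω
I = V/|Z| = 3.14 mA
V_R = I·|Z_R| = 0.00314 × 2700 = 8.46 V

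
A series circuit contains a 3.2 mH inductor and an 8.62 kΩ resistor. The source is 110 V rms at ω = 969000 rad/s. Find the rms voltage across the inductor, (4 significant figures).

37.23 V

X_L = ωL = 3101 Ω
Z = 8620 + j3101 Ω
|Z| = √(8620² + 3101²) = 9161 Ω
I = V/|Z| = 12.01 mA
V_L = I·|Z_L| = 0.01201 × 3101 = 37.23 V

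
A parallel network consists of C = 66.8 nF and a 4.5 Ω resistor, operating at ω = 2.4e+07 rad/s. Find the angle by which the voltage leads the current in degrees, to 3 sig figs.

-82.1°

X_C = 1/(ωC) = 0.624 Ω
Parallel: admittances add. Y = 1/R + jωC
Y = (0.222 + j1.60) S
|Y| = 1.62 S → |Z| = 1/|Y| = 0.618 Ω, ∠Z = −∠Y = -82.1°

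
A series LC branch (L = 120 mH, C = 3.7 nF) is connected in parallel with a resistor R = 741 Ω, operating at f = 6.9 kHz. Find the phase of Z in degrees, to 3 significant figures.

ω = 2πf = 43350 rad/s
X_L = ωL = 5200 Ω
X_C = 1/(ωC) = 6230 Ω
Branch 1: Z₁ = R = 741 Ω
Branch 2 (series LC): Z₂ = j(X_L − X_C) = −j1030 Ω
Parallel: Z = Z₁Z₂/(Z₁+Z₂), |Z| = 602 Ω, ∠Z = -35.7°

-35.7°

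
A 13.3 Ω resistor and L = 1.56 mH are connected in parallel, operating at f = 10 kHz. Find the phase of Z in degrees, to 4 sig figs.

7.727°

ω = 2πf = 62830 rad/s
X_L = ωL = 98.02 Ω
Parallel: admittances add. Y = 1/R + 1/(jωL)
Y = (0.07519 − j0.01020) S
|Y| = 0.07588 S → |Z| = 1/|Y| = 13.18 Ω, ∠Z = −∠Y = 7.727°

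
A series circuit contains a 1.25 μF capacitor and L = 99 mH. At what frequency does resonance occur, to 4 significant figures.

ω₀ = 1/√(LC) = 1/√(0.099 × 1.25e-06) = 2843 rad/s
f₀ = ω₀/(2π) = 452.4 Hz

452.4 Hz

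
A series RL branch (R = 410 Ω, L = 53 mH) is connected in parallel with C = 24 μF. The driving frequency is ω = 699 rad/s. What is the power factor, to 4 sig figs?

X_L = ωL = 37.05 Ω
X_C = 1/(ωC) = 59.61 Ω
Branch 1 (R+jX_L): Z₁ = 410.0 + j37.05 Ω, |Z₁| = 411.7 Ω
Branch 2 (−jX_C): Z₂ = −j59.61 Ω
Parallel: Z = Z₁Z₂/(Z₁+Z₂), |Z| = 59.76 Ω, ∠Z = -81.69°
cos φ = cos(-81.69°) = 0.1446

0.1446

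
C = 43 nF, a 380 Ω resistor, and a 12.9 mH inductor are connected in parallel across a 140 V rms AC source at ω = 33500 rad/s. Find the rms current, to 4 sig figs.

388.2 mA

X_L = ωL = 432.1 Ω
X_C = 1/(ωC) = 694.2 Ω
Parallel: admittances add. Y = 1/R + 1/(jωL) + jωC
Y = (0.002632 − j0.0008735) S
|Y| = 0.002773 S → |Z| = 1/|Y| = 360.7 Ω, ∠Z = −∠Y = 18.36°
I = V/|Z| = 140/360.7 = 388.2 mA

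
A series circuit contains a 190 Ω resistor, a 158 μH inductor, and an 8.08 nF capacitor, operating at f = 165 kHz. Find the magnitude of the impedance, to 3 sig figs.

195 Ω

ω = 2πf = 1.037e+06 rad/s
X_L = ωL = 164 Ω
X_C = 1/(ωC) = 119 Ω
Net reactance X = X_L − X_C = 44.4 Ω
Z = 190 + j44.4 Ω
|Z| = √(190² + 44.4²) = 195 Ω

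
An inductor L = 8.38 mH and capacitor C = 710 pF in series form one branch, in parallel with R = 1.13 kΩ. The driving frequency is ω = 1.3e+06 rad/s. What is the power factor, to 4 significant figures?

X_L = ωL = 10890 Ω
X_C = 1/(ωC) = 1083 Ω
Branch 1: Z₁ = R = 1130 Ω
Branch 2 (series LC): Z₂ = j(X_L − X_C) = j9811 Ω
Parallel: Z = Z₁Z₂/(Z₁+Z₂), |Z| = 1123 Ω, ∠Z = 6.570°
cos φ = cos(6.570°) = 0.9934

0.9934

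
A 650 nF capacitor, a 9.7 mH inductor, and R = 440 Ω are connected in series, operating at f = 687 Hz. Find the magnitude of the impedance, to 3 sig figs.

541 Ω

ω = 2πf = 4317 rad/s
X_L = ωL = 41.9 Ω
X_C = 1/(ωC) = 356 Ω
Net reactance X = X_L − X_C = -315 Ω
Z = 440 − j315 Ω
|Z| = √(440² + 315²) = 541 Ω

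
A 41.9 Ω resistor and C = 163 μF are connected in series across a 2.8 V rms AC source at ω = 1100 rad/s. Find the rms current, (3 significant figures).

X_C = 1/(ωC) = 5.58 Ω
Z = 41.9 − j5.58 Ω
|Z| = √(41.9² + 5.58²) = 42.3 Ω
I = V/|Z| = 2.8/42.3 = 66.2 mA

66.2 mA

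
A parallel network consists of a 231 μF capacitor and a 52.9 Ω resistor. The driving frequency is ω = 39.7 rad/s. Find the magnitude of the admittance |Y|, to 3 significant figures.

21.0 mS

X_C = 1/(ωC) = 109 Ω
Parallel: admittances add. Y = 1/R + jωC
Y = (0.0189 + j0.00917) S
|Y| = 0.0210 S → |Z| = 1/|Y| = 47.6 Ω, ∠Z = −∠Y = -25.9°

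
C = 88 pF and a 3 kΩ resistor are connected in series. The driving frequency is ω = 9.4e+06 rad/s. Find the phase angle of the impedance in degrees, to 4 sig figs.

-21.95°

X_C = 1/(ωC) = 1209 Ω
Z = 3000 − j1209 Ω
|Z| = √(3000² + 1209²) = 3234 Ω
∠Z = arctan(-1209/3000) = -21.95°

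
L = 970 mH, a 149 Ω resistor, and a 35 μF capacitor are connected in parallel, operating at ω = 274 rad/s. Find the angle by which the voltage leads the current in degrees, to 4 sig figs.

-40.97°

X_L = ωL = 265.8 Ω
X_C = 1/(ωC) = 104.3 Ω
Parallel: admittances add. Y = 1/R + 1/(jωL) + jωC
Y = (0.006711 + j0.005827) S
|Y| = 0.008888 S → |Z| = 1/|Y| = 112.5 Ω, ∠Z = −∠Y = -40.97°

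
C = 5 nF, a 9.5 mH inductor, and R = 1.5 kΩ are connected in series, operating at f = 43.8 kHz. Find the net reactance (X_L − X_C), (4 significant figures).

1888 Ω

ω = 2πf = 275200 rad/s
X_L = ωL = 2614 Ω
X_C = 1/(ωC) = 726.7 Ω
X = 2614 − 726.7 = 1888 Ω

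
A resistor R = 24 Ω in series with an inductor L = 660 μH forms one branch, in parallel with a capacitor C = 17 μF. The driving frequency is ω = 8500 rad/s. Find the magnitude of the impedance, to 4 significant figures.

7.096 Ω

X_L = ωL = 5.610 Ω
X_C = 1/(ωC) = 6.920 Ω
Branch 1 (R+jX_L): Z₁ = 24.00 + j5.610 Ω, |Z₁| = 24.65 Ω
Branch 2 (−jX_C): Z₂ = −j6.920 Ω
Parallel: Z = Z₁Z₂/(Z₁+Z₂), |Z| = 7.096 Ω, ∠Z = -73.72°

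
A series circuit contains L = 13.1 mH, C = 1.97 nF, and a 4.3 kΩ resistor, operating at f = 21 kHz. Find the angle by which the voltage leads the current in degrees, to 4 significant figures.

ω = 2πf = 131900 rad/s
X_L = ωL = 1729 Ω
X_C = 1/(ωC) = 3847 Ω
Net reactance X = X_L − X_C = -2119 Ω
Z = 4300 − j2119 Ω
|Z| = √(4300² + 2119²) = 4794 Ω
∠Z = arctan(-2119/4300) = -26.23°

-26.23°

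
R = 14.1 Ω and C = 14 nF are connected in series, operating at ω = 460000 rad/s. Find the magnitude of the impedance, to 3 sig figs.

156 Ω

X_C = 1/(ωC) = 155 Ω
Z = 14.1 − j155 Ω
|Z| = √(14.1² + 155²) = 156 Ω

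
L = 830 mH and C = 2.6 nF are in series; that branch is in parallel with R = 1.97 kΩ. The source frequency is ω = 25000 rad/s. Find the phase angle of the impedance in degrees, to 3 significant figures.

X_L = ωL = 20800 Ω
X_C = 1/(ωC) = 15400 Ω
Branch 1: Z₁ = R = 1970 Ω
Branch 2 (series LC): Z₂ = j(X_L − X_C) = j5370 Ω
Parallel: Z = Z₁Z₂/(Z₁+Z₂), |Z| = 1850 Ω, ∠Z = 20.2°

20.2°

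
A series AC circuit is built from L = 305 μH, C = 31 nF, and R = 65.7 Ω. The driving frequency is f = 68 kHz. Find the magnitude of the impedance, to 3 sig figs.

85.6 Ω

ω = 2πf = 427300 rad/s
X_L = ωL = 130 Ω
X_C = 1/(ωC) = 75.5 Ω
Net reactance X = X_L − X_C = 54.8 Ω
Z = 65.7 + j54.8 Ω
|Z| = √(65.7² + 54.8²) = 85.6 Ω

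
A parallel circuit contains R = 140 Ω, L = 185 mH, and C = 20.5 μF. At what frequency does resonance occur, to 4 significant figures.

ω₀ = 1/√(LC) = 1/√(0.185 × 2.05e-05) = 513.5 rad/s
f₀ = ω₀/(2π) = 81.73 Hz

81.73 Hz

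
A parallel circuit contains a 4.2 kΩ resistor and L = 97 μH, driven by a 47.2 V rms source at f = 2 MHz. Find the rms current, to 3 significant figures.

40.3 mA

ω = 2πf = 1.257e+07 rad/s
X_L = ωL = 1220 Ω
Parallel: admittances add. Y = 1/R + 1/(jωL)
Y = (0.000238 − j0.000820) S
|Y| = 0.000854 S → |Z| = 1/|Y| = 1170 Ω, ∠Z = −∠Y = 73.8°
I = V/|Z| = 47.2/1170 = 40.3 mA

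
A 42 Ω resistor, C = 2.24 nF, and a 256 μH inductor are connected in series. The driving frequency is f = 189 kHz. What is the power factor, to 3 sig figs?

ω = 2πf = 1.188e+06 rad/s
X_L = ωL = 304 Ω
X_C = 1/(ωC) = 376 Ω
Net reactance X = X_L − X_C = -71.9 Ω
Z = 42.0 − j71.9 Ω
|Z| = √(42.0² + 71.9²) = 83.3 Ω
∠Z = arctan(-71.9/42.0) = -59.7°
cos φ = cos(-59.7°) = 0.504

0.504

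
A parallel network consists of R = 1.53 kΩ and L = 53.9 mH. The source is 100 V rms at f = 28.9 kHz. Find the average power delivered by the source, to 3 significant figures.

ω = 2πf = 181600 rad/s
X_L = ωL = 9790 Ω
Parallel: admittances add. Y = 1/R + 1/(jωL)
Y = (0.000654 − j0.000102) S
|Y| = 0.000662 S → |Z| = 1/|Y| = 1510 Ω, ∠Z = −∠Y = 8.88°
I = V/|Z| = 66.2 mA
P = VI cos φ = 100 × 0.0662 × cos(8.88°) = 6.54 W

6.54 W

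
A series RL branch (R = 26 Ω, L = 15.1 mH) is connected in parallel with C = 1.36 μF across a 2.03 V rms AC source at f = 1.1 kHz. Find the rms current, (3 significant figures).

ω = 2πf = 6912 rad/s
X_L = ωL = 104 Ω
X_C = 1/(ωC) = 106 Ω
Branch 1 (R+jX_L): Z₁ = 26.0 + j104 Ω, |Z₁| = 108 Ω
Branch 2 (−jX_C): Z₂ = −j106 Ω
Parallel: Z = Z₁Z₂/(Z₁+Z₂), |Z| = 439 Ω, ∠Z = -9.54°
I = V/|Z| = 2.03/439 = 4.63 mA

4.63 mA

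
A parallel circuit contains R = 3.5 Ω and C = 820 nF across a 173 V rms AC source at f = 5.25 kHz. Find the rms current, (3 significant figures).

ω = 2πf = 32990 rad/s
X_C = 1/(ωC) = 37.0 Ω
Parallel: admittances add. Y = 1/R + jωC
Y = (0.286 + j0.0270) S
|Y| = 0.287 S → |Z| = 1/|Y| = 3.48 Ω, ∠Z = −∠Y = -5.41°
I = V/|Z| = 173/3.48 = 49.6 A

49.6 A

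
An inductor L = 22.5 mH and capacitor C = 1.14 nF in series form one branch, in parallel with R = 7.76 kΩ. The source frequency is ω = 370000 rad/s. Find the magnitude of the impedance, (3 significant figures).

X_L = ωL = 8320 Ω
X_C = 1/(ωC) = 2370 Ω
Branch 1: Z₁ = R = 7760 Ω
Branch 2 (series LC): Z₂ = j(X_L − X_C) = j5950 Ω
Parallel: Z = Z₁Z₂/(Z₁+Z₂), |Z| = 4720 Ω, ∠Z = 52.5°

4720 Ω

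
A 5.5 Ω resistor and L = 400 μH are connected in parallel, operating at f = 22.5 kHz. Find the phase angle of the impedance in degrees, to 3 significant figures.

5.56°

ω = 2πf = 141400 rad/s
X_L = ωL = 56.5 Ω
Parallel: admittances add. Y = 1/R + 1/(jωL)
Y = (0.182 − j0.0177) S
|Y| = 0.183 S → |Z| = 1/|Y| = 5.47 Ω, ∠Z = −∠Y = 5.56°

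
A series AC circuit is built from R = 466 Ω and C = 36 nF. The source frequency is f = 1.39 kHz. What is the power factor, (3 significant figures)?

0.145

ω = 2πf = 8734 rad/s
X_C = 1/(ωC) = 3180 Ω
Z = 466 − j3180 Ω
|Z| = √(466² + 3180²) = 3210 Ω
∠Z = arctan(-3180/466) = -81.7°
cos φ = cos(-81.7°) = 0.145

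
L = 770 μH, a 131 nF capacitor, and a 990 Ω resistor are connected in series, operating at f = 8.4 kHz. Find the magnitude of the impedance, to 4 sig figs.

995.4 Ω

ω = 2πf = 52780 rad/s
X_L = ωL = 40.64 Ω
X_C = 1/(ωC) = 144.6 Ω
Net reactance X = X_L − X_C = -104.0 Ω
Z = 990.0 − j104.0 Ω
|Z| = √(990.0² + 104.0²) = 995.4 Ω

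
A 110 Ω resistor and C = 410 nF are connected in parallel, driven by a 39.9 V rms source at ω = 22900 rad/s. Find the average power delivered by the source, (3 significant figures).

14.5 W

X_C = 1/(ωC) = 107 Ω
Parallel: admittances add. Y = 1/R + jωC
Y = (0.00909 + j0.00939) S
|Y| = 0.0131 S → |Z| = 1/|Y| = 76.5 Ω, ∠Z = −∠Y = -45.9°
I = V/|Z| = 521 mA
P = VI cos φ = 39.9 × 0.521 × cos(-45.9°) = 14.5 W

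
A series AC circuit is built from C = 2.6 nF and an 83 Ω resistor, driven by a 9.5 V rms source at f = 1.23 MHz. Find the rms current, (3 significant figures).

98.2 mA

ω = 2πf = 7.728e+06 rad/s
X_C = 1/(ωC) = 49.8 Ω
Z = 83.0 − j49.8 Ω
|Z| = √(83.0² + 49.8²) = 96.8 Ω
I = V/|Z| = 9.5/96.8 = 98.2 mA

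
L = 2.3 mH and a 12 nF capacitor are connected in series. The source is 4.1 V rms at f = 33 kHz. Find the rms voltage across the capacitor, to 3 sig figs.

ω = 2πf = 207300 rad/s
X_L = ωL = 477 Ω
X_C = 1/(ωC) = 402 Ω
Net reactance X = X_L − X_C = 75.0 Ω
Z = j75.0 Ω
|Z| = √(0² + 75.0²) = 75.0 Ω
I = V/|Z| = 54.7 mA
V_C = I·|Z_C| = 0.0547 × 402 = 22.0 V

22.0 V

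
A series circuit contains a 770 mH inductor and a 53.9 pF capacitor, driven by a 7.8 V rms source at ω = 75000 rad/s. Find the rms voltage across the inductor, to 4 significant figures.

2.376 V

X_L = ωL = 57750 Ω
X_C = 1/(ωC) = 247400 Ω
Net reactance X = X_L − X_C = -189600 Ω
Z = − j189600 Ω
|Z| = √(0² + 189600²) = 189600 Ω
I = V/|Z| = 41.13 μA
V_L = I·|Z_L| = 4.113e-05 × 57750 = 2.376 V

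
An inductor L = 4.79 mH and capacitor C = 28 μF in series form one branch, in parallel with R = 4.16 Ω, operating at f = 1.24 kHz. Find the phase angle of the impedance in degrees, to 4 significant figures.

ω = 2πf = 7791 rad/s
X_L = ωL = 37.32 Ω
X_C = 1/(ωC) = 4.584 Ω
Branch 1: Z₁ = R = 4.160 Ω
Branch 2 (series LC): Z₂ = j(X_L − X_C) = j32.74 Ω
Parallel: Z = Z₁Z₂/(Z₁+Z₂), |Z| = 4.127 Ω, ∠Z = 7.242°

7.242°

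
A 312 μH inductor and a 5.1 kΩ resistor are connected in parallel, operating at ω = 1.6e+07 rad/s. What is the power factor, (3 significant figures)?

X_L = ωL = 4990 Ω
Parallel: admittances add. Y = 1/R + 1/(jωL)
Y = (0.000196 − j0.000200) S
|Y| = 0.000280 S → |Z| = 1/|Y| = 3570 Ω, ∠Z = −∠Y = 45.6°
cos φ = cos(45.6°) = 0.699

0.699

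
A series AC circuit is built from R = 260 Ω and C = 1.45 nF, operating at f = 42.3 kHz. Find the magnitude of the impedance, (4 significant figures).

ω = 2πf = 265800 rad/s
X_C = 1/(ωC) = 2595 Ω
Z = 260.0 − j2595 Ω
|Z| = √(260.0² + 2595²) = 2608 Ω

2608 Ω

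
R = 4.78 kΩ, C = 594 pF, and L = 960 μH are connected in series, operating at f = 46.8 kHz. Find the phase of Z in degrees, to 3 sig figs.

-48.7°

ω = 2πf = 294100 rad/s
X_L = ωL = 282 Ω
X_C = 1/(ωC) = 5730 Ω
Net reactance X = X_L − X_C = -5440 Ω
Z = 4780 − j5440 Ω
|Z| = √(4780² + 5440²) = 7240 Ω
∠Z = arctan(-5440/4780) = -48.7°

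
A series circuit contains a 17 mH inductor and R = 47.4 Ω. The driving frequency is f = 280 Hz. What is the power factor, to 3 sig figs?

ω = 2πf = 1759 rad/s
X_L = ωL = 29.9 Ω
Z = 47.4 + j29.9 Ω
|Z| = √(47.4² + 29.9²) = 56.0 Ω
∠Z = arctan(29.9/47.4) = 32.3°
cos φ = cos(32.3°) = 0.846

0.846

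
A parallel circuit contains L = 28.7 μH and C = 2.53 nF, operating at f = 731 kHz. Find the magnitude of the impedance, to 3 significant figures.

248 Ω

ω = 2πf = 4.593e+06 rad/s
X_L = ωL = 132 Ω
X_C = 1/(ωC) = 86.1 Ω
Parallel: admittances add. Y = 1/(jωL) + jωC
Y = (0 + j0.00403) S
|Y| = 0.00403 S → |Z| = 1/|Y| = 248 Ω, ∠Z = −∠Y = -90.0°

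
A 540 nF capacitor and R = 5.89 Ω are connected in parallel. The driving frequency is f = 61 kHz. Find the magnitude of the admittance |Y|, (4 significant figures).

ω = 2πf = 383300 rad/s
X_C = 1/(ωC) = 4.832 Ω
Parallel: admittances add. Y = 1/R + jωC
Y = (0.1698 + j0.2070) S
|Y| = 0.2677 S → |Z| = 1/|Y| = 3.736 Ω, ∠Z = −∠Y = -50.64°

267.7 mS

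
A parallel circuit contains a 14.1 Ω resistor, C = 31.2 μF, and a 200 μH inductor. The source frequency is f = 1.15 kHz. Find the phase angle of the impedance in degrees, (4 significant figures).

81.36°

ω = 2πf = 7226 rad/s
X_L = ωL = 1.445 Ω
X_C = 1/(ωC) = 4.436 Ω
Parallel: admittances add. Y = 1/R + 1/(jωL) + jωC
Y = (0.07092 − j0.4665) S
|Y| = 0.4719 S → |Z| = 1/|Y| = 2.119 Ω, ∠Z = −∠Y = 81.36°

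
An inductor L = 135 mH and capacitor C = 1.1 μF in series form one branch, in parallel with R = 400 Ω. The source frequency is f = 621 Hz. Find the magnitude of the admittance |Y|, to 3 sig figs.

ω = 2πf = 3902 rad/s
X_L = ωL = 527 Ω
X_C = 1/(ωC) = 233 Ω
Branch 1: Z₁ = R = 400 Ω
Branch 2 (series LC): Z₂ = j(X_L − X_C) = j294 Ω
Parallel: Z = Z₁Z₂/(Z₁+Z₂), |Z| = 237 Ω, ∠Z = 53.7°
|Y| = 1/|Z| = 4.22 mS

4.22 mS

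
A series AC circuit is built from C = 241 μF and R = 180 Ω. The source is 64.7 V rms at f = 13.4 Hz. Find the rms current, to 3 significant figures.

347 mA

ω = 2πf = 84.19 rad/s
X_C = 1/(ωC) = 49.3 Ω
Z = 180 − j49.3 Ω
|Z| = √(180² + 49.3²) = 187 Ω
I = V/|Z| = 64.7/187 = 347 mA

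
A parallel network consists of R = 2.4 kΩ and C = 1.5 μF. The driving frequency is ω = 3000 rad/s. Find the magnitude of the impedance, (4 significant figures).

221.3 Ω

X_C = 1/(ωC) = 222.2 Ω
Parallel: admittances add. Y = 1/R + jωC
Y = (0.0004167 + j0.004500) S
|Y| = 0.004519 S → |Z| = 1/|Y| = 221.3 Ω, ∠Z = −∠Y = -84.71°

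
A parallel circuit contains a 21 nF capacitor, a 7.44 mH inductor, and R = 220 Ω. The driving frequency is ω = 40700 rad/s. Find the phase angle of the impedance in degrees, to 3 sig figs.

X_L = ωL = 303 Ω
X_C = 1/(ωC) = 1170 Ω
Parallel: admittances add. Y = 1/R + 1/(jωL) + jωC
Y = (0.00455 − j0.00245) S
|Y| = 0.00516 S → |Z| = 1/|Y| = 194 Ω, ∠Z = −∠Y = 28.3°

28.3°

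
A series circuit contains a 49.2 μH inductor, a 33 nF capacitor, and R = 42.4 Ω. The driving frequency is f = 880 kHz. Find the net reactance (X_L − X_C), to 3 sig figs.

267 Ω

ω = 2πf = 5.529e+06 rad/s
X_L = ωL = 272 Ω
X_C = 1/(ωC) = 5.48 Ω
X = 272 − 5.48 = 267 Ω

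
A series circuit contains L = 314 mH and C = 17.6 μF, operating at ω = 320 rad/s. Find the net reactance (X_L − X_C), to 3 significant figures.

-77.1 Ω

X_L = ωL = 100 Ω
X_C = 1/(ωC) = 178 Ω
X = 100 − 178 = -77.1 Ω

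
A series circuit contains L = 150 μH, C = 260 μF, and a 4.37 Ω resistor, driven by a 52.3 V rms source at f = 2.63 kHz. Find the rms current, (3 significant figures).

10.6 A

ω = 2πf = 16520 rad/s
X_L = ωL = 2.48 Ω
X_C = 1/(ωC) = 0.233 Ω
Net reactance X = X_L − X_C = 2.25 Ω
Z = 4.37 + j2.25 Ω
|Z| = √(4.37² + 2.25²) = 4.91 Ω
I = V/|Z| = 52.3/4.91 = 10.6 A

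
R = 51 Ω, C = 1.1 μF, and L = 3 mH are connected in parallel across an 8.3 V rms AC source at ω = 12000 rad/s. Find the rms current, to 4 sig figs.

202.8 mA

X_L = ωL = 36.00 Ω
X_C = 1/(ωC) = 75.76 Ω
Parallel: admittances add. Y = 1/R + 1/(jωL) + jωC
Y = (0.01961 − j0.01458) S
|Y| = 0.02443 S → |Z| = 1/|Y| = 40.93 Ω, ∠Z = −∠Y = 36.63°
I = V/|Z| = 8.3/40.93 = 202.8 mA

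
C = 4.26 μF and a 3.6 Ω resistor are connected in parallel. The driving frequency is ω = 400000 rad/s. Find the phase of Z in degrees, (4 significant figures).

-80.74°

X_C = 1/(ωC) = 0.5869 Ω
Parallel: admittances add. Y = 1/R + jωC
Y = (0.2778 + j1.704) S
|Y| = 1.726 S → |Z| = 1/|Y| = 0.5792 Ω, ∠Z = −∠Y = -80.74°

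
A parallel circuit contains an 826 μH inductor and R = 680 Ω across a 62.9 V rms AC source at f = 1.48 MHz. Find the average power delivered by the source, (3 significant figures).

ω = 2πf = 9.299e+06 rad/s
X_L = ωL = 7680 Ω
Parallel: admittances add. Y = 1/R + 1/(jωL)
Y = (0.00147 − j0.000130) S
|Y| = 0.00148 S → |Z| = 1/|Y| = 677 Ω, ∠Z = −∠Y = 5.06°
I = V/|Z| = 92.9 mA
P = VI cos φ = 62.9 × 0.0929 × cos(5.06°) = 5.82 W

5.82 W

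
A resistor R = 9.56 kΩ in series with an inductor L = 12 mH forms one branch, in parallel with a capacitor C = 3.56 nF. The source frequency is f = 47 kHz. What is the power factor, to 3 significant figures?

ω = 2πf = 295300 rad/s
X_L = ωL = 3540 Ω
X_C = 1/(ωC) = 951 Ω
Branch 1 (R+jX_L): Z₁ = 9560 + j3540 Ω, |Z₁| = 10200 Ω
Branch 2 (−jX_C): Z₂ = −j951 Ω
Parallel: Z = Z₁Z₂/(Z₁+Z₂), |Z| = 979 Ω, ∠Z = -84.8°
cos φ = cos(-84.8°) = 0.0900

0.0900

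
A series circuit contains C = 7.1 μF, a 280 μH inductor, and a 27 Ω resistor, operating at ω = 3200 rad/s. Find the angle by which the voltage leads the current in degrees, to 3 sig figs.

-57.9°

X_L = ωL = 0.896 Ω
X_C = 1/(ωC) = 44.0 Ω
Net reactance X = X_L − X_C = -43.1 Ω
Z = 27.0 − j43.1 Ω
|Z| = √(27.0² + 43.1²) = 50.9 Ω
∠Z = arctan(-43.1/27.0) = -57.9°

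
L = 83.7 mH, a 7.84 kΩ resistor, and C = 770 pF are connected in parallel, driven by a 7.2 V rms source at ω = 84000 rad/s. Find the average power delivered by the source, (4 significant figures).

X_L = ωL = 7031 Ω
X_C = 1/(ωC) = 15460 Ω
Parallel: admittances add. Y = 1/R + 1/(jωL) + jωC
Y = (0.0001276 − j7.755e-05) S
|Y| = 0.0001493 S → |Z| = 1/|Y| = 6699 Ω, ∠Z = −∠Y = 31.30°
I = V/|Z| = 1.075 mA
P = VI cos φ = 7.2 × 0.001075 × cos(31.30°) = 6.612 mW

6.612 mW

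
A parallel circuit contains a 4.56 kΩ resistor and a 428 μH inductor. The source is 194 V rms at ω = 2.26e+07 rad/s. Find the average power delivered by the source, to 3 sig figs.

8.25 W

X_L = ωL = 9670 Ω
Parallel: admittances add. Y = 1/R + 1/(jωL)
Y = (0.000219 − j0.000103) S
|Y| = 0.000242 S → |Z| = 1/|Y| = 4120 Ω, ∠Z = −∠Y = 25.2°
I = V/|Z| = 47.0 mA
P = VI cos φ = 194 × 0.0470 × cos(25.2°) = 8.25 W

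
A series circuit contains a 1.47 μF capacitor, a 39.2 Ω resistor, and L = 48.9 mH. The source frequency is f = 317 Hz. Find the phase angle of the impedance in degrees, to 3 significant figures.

-80.9°

ω = 2πf = 1992 rad/s
X_L = ωL = 97.4 Ω
X_C = 1/(ωC) = 342 Ω
Net reactance X = X_L − X_C = -244 Ω
Z = 39.2 − j244 Ω
|Z| = √(39.2² + 244²) = 247 Ω
∠Z = arctan(-244/39.2) = -80.9°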